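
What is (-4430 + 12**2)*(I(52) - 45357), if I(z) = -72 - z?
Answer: 194931566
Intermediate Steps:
(-4430 + 12**2)*(I(52) - 45357) = (-4430 + 12**2)*((-72 - 1*52) - 45357) = (-4430 + 144)*((-72 - 52) - 45357) = -4286*(-124 - 45357) = -4286*(-45481) = 194931566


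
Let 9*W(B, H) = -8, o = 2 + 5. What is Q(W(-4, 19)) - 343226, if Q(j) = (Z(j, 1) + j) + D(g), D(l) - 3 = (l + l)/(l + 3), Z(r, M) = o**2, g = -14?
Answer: -33974062/99 ≈ -3.4317e+5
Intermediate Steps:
o = 7
Z(r, M) = 49 (Z(r, M) = 7**2 = 49)
W(B, H) = -8/9 (W(B, H) = (1/9)*(-8) = -8/9)
D(l) = 3 + 2*l/(3 + l) (D(l) = 3 + (l + l)/(l + 3) = 3 + (2*l)/(3 + l) = 3 + 2*l/(3 + l))
Q(j) = 600/11 + j (Q(j) = (49 + j) + (9 + 5*(-14))/(3 - 14) = (49 + j) + (9 - 70)/(-11) = (49 + j) - 1/11*(-61) = (49 + j) + 61/11 = 600/11 + j)
Q(W(-4, 19)) - 343226 = (600/11 - 8/9) - 343226 = 5312/99 - 343226 = -33974062/99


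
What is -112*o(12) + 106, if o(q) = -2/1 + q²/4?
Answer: -3702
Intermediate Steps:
o(q) = -2 + q²/4 (o(q) = -2*1 + q²*(¼) = -2 + q²/4)
-112*o(12) + 106 = -112*(-2 + (¼)*12²) + 106 = -112*(-2 + (¼)*144) + 106 = -112*(-2 + 36) + 106 = -112*34 + 106 = -3808 + 106 = -3702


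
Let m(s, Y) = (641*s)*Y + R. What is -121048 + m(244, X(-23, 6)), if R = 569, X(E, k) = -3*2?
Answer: -1058903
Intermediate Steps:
X(E, k) = -6
m(s, Y) = 569 + 641*Y*s (m(s, Y) = (641*s)*Y + 569 = 641*Y*s + 569 = 569 + 641*Y*s)
-121048 + m(244, X(-23, 6)) = -121048 + (569 + 641*(-6)*244) = -121048 + (569 - 938424) = -121048 - 937855 = -1058903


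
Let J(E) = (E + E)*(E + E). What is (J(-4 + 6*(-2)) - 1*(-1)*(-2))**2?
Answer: 1044484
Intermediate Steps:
J(E) = 4*E**2 (J(E) = (2*E)*(2*E) = 4*E**2)
(J(-4 + 6*(-2)) - 1*(-1)*(-2))**2 = (4*(-4 + 6*(-2))**2 - 1*(-1)*(-2))**2 = (4*(-4 - 12)**2 + 1*(-2))**2 = (4*(-16)**2 - 2)**2 = (4*256 - 2)**2 = (1024 - 2)**2 = 1022**2 = 1044484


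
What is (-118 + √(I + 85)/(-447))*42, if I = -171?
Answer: -4956 - 14*I*√86/149 ≈ -4956.0 - 0.87135*I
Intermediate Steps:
(-118 + √(I + 85)/(-447))*42 = (-118 + √(-171 + 85)/(-447))*42 = (-118 + √(-86)*(-1/447))*42 = (-118 + (I*√86)*(-1/447))*42 = (-118 - I*√86/447)*42 = -4956 - 14*I*√86/149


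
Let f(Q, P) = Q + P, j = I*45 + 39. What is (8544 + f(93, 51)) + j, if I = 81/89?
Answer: 780348/89 ≈ 8768.0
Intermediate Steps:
I = 81/89 (I = 81*(1/89) = 81/89 ≈ 0.91011)
j = 7116/89 (j = (81/89)*45 + 39 = 3645/89 + 39 = 7116/89 ≈ 79.955)
f(Q, P) = P + Q
(8544 + f(93, 51)) + j = (8544 + (51 + 93)) + 7116/89 = (8544 + 144) + 7116/89 = 8688 + 7116/89 = 780348/89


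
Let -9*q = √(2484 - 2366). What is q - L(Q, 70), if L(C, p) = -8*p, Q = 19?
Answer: 560 - √118/9 ≈ 558.79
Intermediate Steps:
q = -√118/9 (q = -√(2484 - 2366)/9 = -√118/9 ≈ -1.2070)
q - L(Q, 70) = -√118/9 - (-8)*70 = -√118/9 - 1*(-560) = -√118/9 + 560 = 560 - √118/9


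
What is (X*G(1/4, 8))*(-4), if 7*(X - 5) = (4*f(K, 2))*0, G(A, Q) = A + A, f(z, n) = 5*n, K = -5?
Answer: -10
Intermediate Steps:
G(A, Q) = 2*A
X = 5 (X = 5 + ((4*(5*2))*0)/7 = 5 + ((4*10)*0)/7 = 5 + (40*0)/7 = 5 + (1/7)*0 = 5 + 0 = 5)
(X*G(1/4, 8))*(-4) = (5*(2/4))*(-4) = (5*(2*(1/4)))*(-4) = (5*(1/2))*(-4) = (5/2)*(-4) = -10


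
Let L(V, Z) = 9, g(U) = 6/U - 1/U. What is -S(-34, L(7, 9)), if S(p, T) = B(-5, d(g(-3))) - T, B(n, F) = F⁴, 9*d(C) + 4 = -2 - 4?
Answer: 49049/6561 ≈ 7.4758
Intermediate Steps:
g(U) = 5/U
d(C) = -10/9 (d(C) = -4/9 + (-2 - 4)/9 = -4/9 + (⅑)*(-6) = -4/9 - ⅔ = -10/9)
S(p, T) = 10000/6561 - T (S(p, T) = (-10/9)⁴ - T = 10000/6561 - T)
-S(-34, L(7, 9)) = -(10000/6561 - 1*9) = -(10000/6561 - 9) = -1*(-49049/6561) = 49049/6561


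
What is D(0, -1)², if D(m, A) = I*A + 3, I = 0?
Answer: 9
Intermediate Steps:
D(m, A) = 3 (D(m, A) = 0*A + 3 = 0 + 3 = 3)
D(0, -1)² = 3² = 9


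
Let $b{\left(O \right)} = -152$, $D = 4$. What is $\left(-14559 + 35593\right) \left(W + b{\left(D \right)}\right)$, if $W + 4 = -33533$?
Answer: $-708614426$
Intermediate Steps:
$W = -33537$ ($W = -4 - 33533 = -33537$)
$\left(-14559 + 35593\right) \left(W + b{\left(D \right)}\right) = \left(-14559 + 35593\right) \left(-33537 - 152\right) = 21034 \left(-33689\right) = -708614426$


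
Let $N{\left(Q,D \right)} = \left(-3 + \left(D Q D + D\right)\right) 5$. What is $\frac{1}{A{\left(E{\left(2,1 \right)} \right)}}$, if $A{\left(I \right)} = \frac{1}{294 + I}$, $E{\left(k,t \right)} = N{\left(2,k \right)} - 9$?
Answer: $320$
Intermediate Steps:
$N{\left(Q,D \right)} = -15 + 5 D + 5 Q D^{2}$ ($N{\left(Q,D \right)} = \left(-3 + \left(Q D^{2} + D\right)\right) 5 = \left(-3 + \left(D + Q D^{2}\right)\right) 5 = \left(-3 + D + Q D^{2}\right) 5 = -15 + 5 D + 5 Q D^{2}$)
$E{\left(k,t \right)} = -24 + 5 k + 10 k^{2}$ ($E{\left(k,t \right)} = \left(-15 + 5 k + 5 \cdot 2 k^{2}\right) - 9 = \left(-15 + 5 k + 10 k^{2}\right) - 9 = -24 + 5 k + 10 k^{2}$)
$\frac{1}{A{\left(E{\left(2,1 \right)} \right)}} = \frac{1}{\frac{1}{294 + \left(-24 + 5 \cdot 2 + 10 \cdot 2^{2}\right)}} = \frac{1}{\frac{1}{294 + \left(-24 + 10 + 10 \cdot 4\right)}} = \frac{1}{\frac{1}{294 + \left(-24 + 10 + 40\right)}} = \frac{1}{\frac{1}{294 + 26}} = \frac{1}{\frac{1}{320}} = 320$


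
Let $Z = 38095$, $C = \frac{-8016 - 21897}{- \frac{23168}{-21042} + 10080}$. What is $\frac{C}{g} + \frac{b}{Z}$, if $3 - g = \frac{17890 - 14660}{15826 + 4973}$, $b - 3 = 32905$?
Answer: $- \frac{2255158735508219}{12582267507881440} \approx -0.17923$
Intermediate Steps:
$b = 32908$ ($b = 3 + 32905 = 32908$)
$C = - \frac{314714673}{106063264}$ ($C = - \frac{29913}{\left(-23168\right) \left(- \frac{1}{21042}\right) + 10080} = - \frac{29913}{\frac{11584}{10521} + 10080} = - \frac{29913}{\frac{106063264}{10521}} = \left(-29913\right) \frac{10521}{106063264} = - \frac{314714673}{106063264} \approx -2.9672$)
$g = \frac{59167}{20799}$ ($g = 3 - \frac{17890 - 14660}{15826 + 4973} = 3 - \frac{3230}{20799} = \frac{59167}{20799} \approx 2.8447$)
$\frac{C}{g} + \frac{b}{Z} = - \frac{314714673}{106063264 \cdot \frac{59167}{20799}} + \frac{32908}{38095} = \left(- \frac{314714673}{106063264}\right) \frac{20799}{59167} + 32908 \cdot \frac{1}{38095} = - \frac{6545750483727}{6275445141088} + \frac{1732}{2005} = - \frac{2255158735508219}{12582267507881440}$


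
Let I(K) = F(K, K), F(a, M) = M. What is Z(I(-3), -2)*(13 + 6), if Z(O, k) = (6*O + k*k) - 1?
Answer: -285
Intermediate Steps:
I(K) = K
Z(O, k) = -1 + k² + 6*O (Z(O, k) = (6*O + k²) - 1 = (k² + 6*O) - 1 = -1 + k² + 6*O)
Z(I(-3), -2)*(13 + 6) = (-1 + (-2)² + 6*(-3))*(13 + 6) = (-1 + 4 - 18)*19 = -15*19 = -285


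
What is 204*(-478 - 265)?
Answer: -151572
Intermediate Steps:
204*(-478 - 265) = 204*(-743) = -151572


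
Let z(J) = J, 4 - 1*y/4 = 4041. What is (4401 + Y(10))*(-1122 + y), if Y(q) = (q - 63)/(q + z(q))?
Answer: -151919009/2 ≈ -7.5960e+7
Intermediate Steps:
y = -16148 (y = 16 - 4*4041 = 16 - 16164 = -16148)
Y(q) = (-63 + q)/(2*q) (Y(q) = (q - 63)/(q + q) = (-63 + q)/((2*q)) = (-63 + q)*(1/(2*q)) = (-63 + q)/(2*q))
(4401 + Y(10))*(-1122 + y) = (4401 + (½)*(-63 + 10)/10)*(-1122 - 16148) = (4401 + (½)*(⅒)*(-53))*(-17270) = (4401 - 53/20)*(-17270) = (87967/20)*(-17270) = -151919009/2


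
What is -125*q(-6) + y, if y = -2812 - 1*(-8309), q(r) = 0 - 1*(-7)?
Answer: 4622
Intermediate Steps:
q(r) = 7 (q(r) = 0 + 7 = 7)
y = 5497 (y = -2812 + 8309 = 5497)
-125*q(-6) + y = -125*7 + 5497 = -875 + 5497 = 4622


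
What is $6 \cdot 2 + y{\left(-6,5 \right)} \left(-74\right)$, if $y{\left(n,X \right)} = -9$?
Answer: $678$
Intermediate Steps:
$6 \cdot 2 + y{\left(-6,5 \right)} \left(-74\right) = 6 \cdot 2 - -666 = 12 + 666 = 678$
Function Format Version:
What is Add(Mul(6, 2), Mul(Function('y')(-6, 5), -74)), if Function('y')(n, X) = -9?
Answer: 678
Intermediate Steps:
Add(Mul(6, 2), Mul(Function('y')(-6, 5), -74)) = Add(Mul(6, 2), Mul(-9, -74)) = Add(12, 666) = 678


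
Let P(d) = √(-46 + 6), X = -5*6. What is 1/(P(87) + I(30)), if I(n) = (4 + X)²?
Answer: 169/114254 - I*√10/228508 ≈ 0.0014792 - 1.3839e-5*I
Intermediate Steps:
X = -30
P(d) = 2*I*√10 (P(d) = √(-40) = 2*I*√10)
I(n) = 676 (I(n) = (4 - 30)² = (-26)² = 676)
1/(P(87) + I(30)) = 1/(2*I*√10 + 676) = 1/(676 + 2*I*√10)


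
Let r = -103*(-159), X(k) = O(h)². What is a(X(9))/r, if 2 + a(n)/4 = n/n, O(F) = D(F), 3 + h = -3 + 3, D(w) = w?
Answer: -4/16377 ≈ -0.00024424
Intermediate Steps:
h = -3 (h = -3 + (-3 + 3) = -3 + 0 = -3)
O(F) = F
X(k) = 9 (X(k) = (-3)² = 9)
a(n) = -4 (a(n) = -8 + 4*(n/n) = -8 + 4*1 = -8 + 4 = -4)
r = 16377
a(X(9))/r = -4/16377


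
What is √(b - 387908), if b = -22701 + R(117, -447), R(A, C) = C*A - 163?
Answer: I*√463071 ≈ 680.49*I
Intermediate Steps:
R(A, C) = -163 + A*C (R(A, C) = A*C - 163 = -163 + A*C)
b = -75163 (b = -22701 + (-163 + 117*(-447)) = -22701 + (-163 - 52299) = -22701 - 52462 = -75163)
√(b - 387908) = √(-75163 - 387908) = √(-463071) = I*√463071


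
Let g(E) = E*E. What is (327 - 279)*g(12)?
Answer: 6912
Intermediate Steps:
g(E) = E²
(327 - 279)*g(12) = (327 - 279)*12² = 48*144 = 6912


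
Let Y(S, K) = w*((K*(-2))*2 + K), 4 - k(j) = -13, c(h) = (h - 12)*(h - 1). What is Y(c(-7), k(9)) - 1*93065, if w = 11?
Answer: -93626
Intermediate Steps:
c(h) = (-1 + h)*(-12 + h) (c(h) = (-12 + h)*(-1 + h) = (-1 + h)*(-12 + h))
k(j) = 17 (k(j) = 4 - 1*(-13) = 4 + 13 = 17)
Y(S, K) = -33*K (Y(S, K) = 11*((K*(-2))*2 + K) = 11*(-2*K*2 + K) = 11*(-4*K + K) = 11*(-3*K) = -33*K)
Y(c(-7), k(9)) - 1*93065 = -33*17 - 1*93065 = -561 - 93065 = -93626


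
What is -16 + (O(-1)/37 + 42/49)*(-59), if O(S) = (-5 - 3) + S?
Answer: -13525/259 ≈ -52.220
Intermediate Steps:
O(S) = -8 + S
-16 + (O(-1)/37 + 42/49)*(-59) = -16 + ((-8 - 1)/37 + 42/49)*(-59) = -16 + (-9*1/37 + 42*(1/49))*(-59) = -16 + (-9/37 + 6/7)*(-59) = -16 + (159/259)*(-59) = -16 - 9381/259 = -13525/259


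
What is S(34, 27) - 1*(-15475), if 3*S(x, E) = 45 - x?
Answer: 46436/3 ≈ 15479.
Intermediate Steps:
S(x, E) = 15 - x/3 (S(x, E) = (45 - x)/3 = 15 - x/3)
S(34, 27) - 1*(-15475) = (15 - ⅓*34) - 1*(-15475) = (15 - 34/3) + 15475 = 11/3 + 15475 = 46436/3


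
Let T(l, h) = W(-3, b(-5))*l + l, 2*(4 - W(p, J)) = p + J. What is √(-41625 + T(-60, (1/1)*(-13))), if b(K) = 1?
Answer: 3*I*√4665 ≈ 204.9*I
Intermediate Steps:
W(p, J) = 4 - J/2 - p/2 (W(p, J) = 4 - (p + J)/2 = 4 - (J + p)/2 = 4 + (-J/2 - p/2) = 4 - J/2 - p/2)
T(l, h) = 6*l (T(l, h) = (4 - ½*1 - ½*(-3))*l + l = (4 - ½ + 3/2)*l + l = 5*l + l = 6*l)
√(-41625 + T(-60, (1/1)*(-13))) = √(-41625 + 6*(-60)) = √(-41625 - 360) = √(-41985) = 3*I*√4665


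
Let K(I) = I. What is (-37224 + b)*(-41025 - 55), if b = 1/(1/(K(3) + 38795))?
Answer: -64659920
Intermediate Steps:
b = 38798 (b = 1/(1/(3 + 38795)) = 1/(1/38798) = 38798)
(-37224 + b)*(-41025 - 55) = (-37224 + 38798)*(-41025 - 55) = 1574*(-41080) = -64659920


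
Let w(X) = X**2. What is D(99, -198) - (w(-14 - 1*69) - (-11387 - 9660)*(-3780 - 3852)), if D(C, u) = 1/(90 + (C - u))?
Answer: 62161416406/387 ≈ 1.6062e+8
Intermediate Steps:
D(C, u) = 1/(90 + C - u)
D(99, -198) - (w(-14 - 1*69) - (-11387 - 9660)*(-3780 - 3852)) = 1/(90 + 99 - 1*(-198)) - ((-14 - 1*69)**2 - (-11387 - 9660)*(-3780 - 3852)) = 1/(90 + 99 + 198) - ((-14 - 69)**2 - (-21047)*(-7632)) = 1/387 - ((-83)**2 - 1*160630704) = 1/387 - (6889 - 160630704) = 1/387 - 1*(-160623815) = 1/387 + 160623815 = 62161416406/387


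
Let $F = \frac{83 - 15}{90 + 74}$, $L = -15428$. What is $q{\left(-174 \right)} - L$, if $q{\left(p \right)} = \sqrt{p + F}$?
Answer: $15428 + \frac{i \sqrt{291797}}{41} \approx 15428.0 + 13.175 i$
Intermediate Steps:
$F = \frac{17}{41}$ ($F = \frac{68}{164} = 68 \cdot \frac{1}{164} = \frac{17}{41} \approx 0.41463$)
$q{\left(p \right)} = \sqrt{\frac{17}{41} + p}$ ($q{\left(p \right)} = \sqrt{p + \frac{17}{41}} = \sqrt{\frac{17}{41} + p}$)
$q{\left(-174 \right)} - L = \frac{\sqrt{697 + 1681 \left(-174\right)}}{41} - -15428 = \frac{\sqrt{697 - 292494}}{41} + 15428 = \frac{\sqrt{-291797}}{41} + 15428 = \frac{i \sqrt{291797}}{41} + 15428 = 15428 + \frac{i \sqrt{291797}}{41}$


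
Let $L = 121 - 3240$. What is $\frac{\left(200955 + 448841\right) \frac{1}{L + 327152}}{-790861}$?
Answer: $- \frac{649796}{256265062413} \approx -2.5356 \cdot 10^{-6}$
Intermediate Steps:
$L = -3119$ ($L = 121 - 3240 = -3119$)
$\frac{\left(200955 + 448841\right) \frac{1}{L + 327152}}{-790861} = \frac{\left(200955 + 448841\right) \frac{1}{-3119 + 327152}}{-790861} = \frac{649796}{324033} \left(- \frac{1}{790861}\right) = - \frac{649796}{256265062413}$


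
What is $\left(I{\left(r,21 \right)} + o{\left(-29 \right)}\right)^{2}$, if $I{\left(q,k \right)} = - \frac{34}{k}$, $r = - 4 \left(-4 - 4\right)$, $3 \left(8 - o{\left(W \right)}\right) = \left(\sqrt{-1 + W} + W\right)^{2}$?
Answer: $\frac{25779769}{441} - \frac{642988 i \sqrt{30}}{63} \approx 58458.0 - 55901.0 i$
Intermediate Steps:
$o{\left(W \right)} = 8 - \frac{\left(W + \sqrt{-1 + W}\right)^{2}}{3}$ ($o{\left(W \right)} = 8 - \frac{\left(\sqrt{-1 + W} + W\right)^{2}}{3} = 8 - \frac{\left(W + \sqrt{-1 + W}\right)^{2}}{3}$)
$r = 32$ ($r = \left(-4\right) \left(-8\right) = 32$)
$\left(I{\left(r,21 \right)} + o{\left(-29 \right)}\right)^{2} = \left(- \frac{34}{21} + \left(8 - \frac{\left(-29 + \sqrt{-1 - 29}\right)^{2}}{3}\right)\right)^{2} = \left(\left(-34\right) \frac{1}{21} + \left(8 - \frac{\left(-29 + \sqrt{-30}\right)^{2}}{3}\right)\right)^{2} = \left(- \frac{34}{21} + \left(8 - \frac{\left(-29 + i \sqrt{30}\right)^{2}}{3}\right)\right)^{2} = \left(\frac{134}{21} - \frac{\left(-29 + i \sqrt{30}\right)^{2}}{3}\right)^{2}$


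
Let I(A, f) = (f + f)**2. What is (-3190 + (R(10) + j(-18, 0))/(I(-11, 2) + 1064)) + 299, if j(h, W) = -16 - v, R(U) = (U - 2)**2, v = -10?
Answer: -1561111/540 ≈ -2890.9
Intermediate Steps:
R(U) = (-2 + U)**2
j(h, W) = -6 (j(h, W) = -16 - 1*(-10) = -16 + 10 = -6)
I(A, f) = 4*f**2 (I(A, f) = (2*f)**2 = 4*f**2)
(-3190 + (R(10) + j(-18, 0))/(I(-11, 2) + 1064)) + 299 = (-3190 + ((-2 + 10)**2 - 6)/(4*2**2 + 1064)) + 299 = (-3190 + (8**2 - 6)/(4*4 + 1064)) + 299 = (-3190 + (64 - 6)/(16 + 1064)) + 299 = (-3190 + 58/1080) + 299 = (-3190 + 58*(1/1080)) + 299 = (-3190 + 29/540) + 299 = -1722571/540 + 299 = -1561111/540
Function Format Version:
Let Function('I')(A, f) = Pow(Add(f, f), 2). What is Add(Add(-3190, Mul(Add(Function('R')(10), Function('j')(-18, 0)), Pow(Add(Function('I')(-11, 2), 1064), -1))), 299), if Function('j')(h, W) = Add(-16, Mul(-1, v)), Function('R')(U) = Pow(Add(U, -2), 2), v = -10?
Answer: Rational(-1561111, 540) ≈ -2890.9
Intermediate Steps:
Function('R')(U) = Pow(Add(-2, U), 2)
Function('j')(h, W) = -6 (Function('j')(h, W) = Add(-16, Mul(-1, -10)) = Add(-16, 10) = -6)
Function('I')(A, f) = Mul(4, Pow(f, 2)) (Function('I')(A, f) = Pow(Mul(2, f), 2) = Mul(4, Pow(f, 2)))
Add(Add(-3190, Mul(Add(Function('R')(10), Function('j')(-18, 0)), Pow(Add(Function('I')(-11, 2), 1064), -1))), 299) = Add(Add(-3190, Mul(Add(Pow(Add(-2, 10), 2), -6), Pow(Add(Mul(4, Pow(2, 2)), 1064), -1))), 299) = Add(Add(-3190, Mul(Add(Pow(8, 2), -6), Pow(Add(Mul(4, 4), 1064), -1))), 299) = Add(Add(-3190, Mul(Add(64, -6), Pow(Add(16, 1064), -1))), 299) = Add(Add(-3190, Mul(58, Pow(1080, -1))), 299) = Add(Add(-3190, Mul(58, Rational(1, 1080))), 299) = Add(Add(-3190, Rational(29, 540)), 299) = Add(Rational(-1722571, 540), 299) = Rational(-1561111, 540)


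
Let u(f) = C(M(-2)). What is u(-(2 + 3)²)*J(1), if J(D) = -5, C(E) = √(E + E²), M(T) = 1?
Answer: -5*√2 ≈ -7.0711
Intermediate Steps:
u(f) = √2 (u(f) = √(1*(1 + 1)) = √(1*2) = √2)
u(-(2 + 3)²)*J(1) = √2*(-5) = -5*√2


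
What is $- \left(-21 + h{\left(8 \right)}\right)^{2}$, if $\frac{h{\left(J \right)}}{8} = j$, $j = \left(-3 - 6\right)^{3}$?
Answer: $-34257609$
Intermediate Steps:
$j = -729$ ($j = \left(-3 - 6\right)^{3} = \left(-9\right)^{3} = -729$)
$h{\left(J \right)} = -5832$ ($h{\left(J \right)} = 8 \left(-729\right) = -5832$)
$- \left(-21 + h{\left(8 \right)}\right)^{2} = - \left(-21 - 5832\right)^{2} = - \left(-5853\right)^{2} = \left(-1\right) 34257609 = -34257609$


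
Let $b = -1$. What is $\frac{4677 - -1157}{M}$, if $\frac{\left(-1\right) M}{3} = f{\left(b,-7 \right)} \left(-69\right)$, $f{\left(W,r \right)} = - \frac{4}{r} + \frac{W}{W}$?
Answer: $\frac{40838}{2277} \approx 17.935$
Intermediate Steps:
$f{\left(W,r \right)} = 1 - \frac{4}{r}$ ($f{\left(W,r \right)} = - \frac{4}{r} + 1 = 1 - \frac{4}{r}$)
$M = \frac{2277}{7}$ ($M = - 3 \frac{-4 - 7}{-7} \left(-69\right) = - 3 \left(- \frac{1}{7}\right) \left(-11\right) \left(-69\right) = - 3 \cdot \frac{11}{7} \left(-69\right) = \left(-3\right) \left(- \frac{759}{7}\right) = \frac{2277}{7} \approx 325.29$)
$\frac{4677 - -1157}{M} = \frac{4677 - -1157}{\frac{2277}{7}} = \left(4677 + 1157\right) \frac{7}{2277} = 5834 \cdot \frac{7}{2277} = \frac{40838}{2277}$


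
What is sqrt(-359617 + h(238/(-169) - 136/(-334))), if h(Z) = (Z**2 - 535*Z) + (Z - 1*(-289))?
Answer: 4*I*sqrt(17861980777923)/28223 ≈ 598.99*I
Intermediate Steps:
h(Z) = 289 + Z**2 - 534*Z (h(Z) = (Z**2 - 535*Z) + (Z + 289) = (Z**2 - 535*Z) + (289 + Z) = 289 + Z**2 - 534*Z)
sqrt(-359617 + h(238/(-169) - 136/(-334))) = sqrt(-359617 + (289 + (238/(-169) - 136/(-334))**2 - 534*(238/(-169) - 136/(-334)))) = sqrt(-359617 + (289 + (238*(-1/169) - 136*(-1/334))**2 - 534*(238*(-1/169) - 136*(-1/334)))) = sqrt(-359617 + (289 + (-238/169 + 68/167)**2 - 534*(-238/169 + 68/167))) = sqrt(-359617 + (289 + (-28254/28223)**2 - 534*(-28254/28223))) = sqrt(-359617 + (289 + 798288516/796537729 + 15087636/28223)) = sqrt(-359617 + 656816043025/796537729) = sqrt(-285791692446768/796537729) = 4*I*sqrt(17861980777923)/28223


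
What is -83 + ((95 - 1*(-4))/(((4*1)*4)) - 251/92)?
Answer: -29271/368 ≈ -79.541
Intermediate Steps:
-83 + ((95 - 1*(-4))/(((4*1)*4)) - 251/92) = -83 + ((95 + 4)/((4*4)) - 251*1/92) = -83 + (99/16 - 251/92) = -83 + 1273/368 = -29271/368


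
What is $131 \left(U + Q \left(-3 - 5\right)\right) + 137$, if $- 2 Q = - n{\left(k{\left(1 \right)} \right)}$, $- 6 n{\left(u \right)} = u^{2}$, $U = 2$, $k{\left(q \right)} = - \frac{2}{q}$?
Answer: $\frac{2245}{3} \approx 748.33$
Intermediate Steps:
$n{\left(u \right)} = - \frac{u^{2}}{6}$
$Q = - \frac{1}{3}$ ($Q = - \frac{\left(-1\right) \left(- \frac{\left(- \frac{2}{1}\right)^{2}}{6}\right)}{2} = - \frac{\left(-1\right) \left(- \frac{\left(\left(-2\right) 1\right)^{2}}{6}\right)}{2} = - \frac{\left(-1\right) \left(- \frac{\left(-2\right)^{2}}{6}\right)}{2} = - \frac{\left(-1\right) \left(\left(- \frac{1}{6}\right) 4\right)}{2} = - \frac{\left(-1\right) \left(- \frac{2}{3}\right)}{2} = \left(- \frac{1}{2}\right) \frac{2}{3} = - \frac{1}{3} \approx -0.33333$)
$131 \left(U + Q \left(-3 - 5\right)\right) + 137 = 131 \left(2 - \frac{-3 - 5}{3}\right) + 137 = 131 \left(2 - - \frac{8}{3}\right) + 137 = 131 \left(2 + \frac{8}{3}\right) + 137 = 131 \cdot \frac{14}{3} + 137 = \frac{1834}{3} + 137 = \frac{2245}{3}$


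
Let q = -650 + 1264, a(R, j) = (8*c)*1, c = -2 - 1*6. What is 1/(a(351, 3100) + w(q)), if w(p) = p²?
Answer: 1/376932 ≈ 2.6530e-6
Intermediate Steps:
c = -8 (c = -2 - 6 = -8)
a(R, j) = -64 (a(R, j) = (8*(-8))*1 = -64*1 = -64)
q = 614
1/(a(351, 3100) + w(q)) = 1/(-64 + 614²) = 1/(-64 + 376996) = 1/376932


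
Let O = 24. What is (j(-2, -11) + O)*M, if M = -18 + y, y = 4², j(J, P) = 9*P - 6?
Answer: 162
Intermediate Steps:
j(J, P) = -6 + 9*P
y = 16
M = -2 (M = -18 + 16 = -2)
(j(-2, -11) + O)*M = ((-6 + 9*(-11)) + 24)*(-2) = ((-6 - 99) + 24)*(-2) = (-105 + 24)*(-2) = -81*(-2) = 162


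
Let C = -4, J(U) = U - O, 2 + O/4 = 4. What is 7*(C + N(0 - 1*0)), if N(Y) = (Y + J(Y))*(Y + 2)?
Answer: -140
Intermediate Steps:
O = 8 (O = -8 + 4*4 = -8 + 16 = 8)
J(U) = -8 + U (J(U) = U - 1*8 = U - 8 = -8 + U)
N(Y) = (-8 + 2*Y)*(2 + Y) (N(Y) = (Y + (-8 + Y))*(Y + 2) = (-8 + 2*Y)*(2 + Y))
7*(C + N(0 - 1*0)) = 7*(-4 + (-16 - 4*(0 - 1*0) + 2*(0 - 1*0)²)) = 7*(-4 + (-16 - 4*(0 + 0) + 2*(0 + 0)²)) = 7*(-4 + (-16 - 4*0 + 2*0²)) = 7*(-4 + (-16 + 0 + 2*0)) = 7*(-4 + (-16 + 0 + 0)) = 7*(-4 - 16) = 7*(-20) = -140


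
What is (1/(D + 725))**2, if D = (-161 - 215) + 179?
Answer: 1/278784 ≈ 3.5870e-6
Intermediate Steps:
D = -197 (D = -376 + 179 = -197)
(1/(D + 725))**2 = (1/(-197 + 725))**2 = (1/528)**2 = 1/278784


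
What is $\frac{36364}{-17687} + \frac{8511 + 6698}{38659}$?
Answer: $- \frac{16967079}{10205399} \approx -1.6626$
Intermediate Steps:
$\frac{36364}{-17687} + \frac{8511 + 6698}{38659} = 36364 \left(- \frac{1}{17687}\right) + 15209 \cdot \frac{1}{38659} = - \frac{36364}{17687} + \frac{227}{577} = - \frac{16967079}{10205399}$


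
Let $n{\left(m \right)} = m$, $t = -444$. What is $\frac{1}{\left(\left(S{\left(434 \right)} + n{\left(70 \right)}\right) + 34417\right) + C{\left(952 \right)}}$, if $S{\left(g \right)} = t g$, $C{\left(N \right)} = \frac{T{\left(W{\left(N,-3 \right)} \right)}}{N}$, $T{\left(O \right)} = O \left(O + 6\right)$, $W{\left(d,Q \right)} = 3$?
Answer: $- \frac{952}{150614941} \approx -6.3208 \cdot 10^{-6}$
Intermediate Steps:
$T{\left(O \right)} = O \left(6 + O\right)$
$C{\left(N \right)} = \frac{27}{N}$ ($C{\left(N \right)} = \frac{3 \left(6 + 3\right)}{N} = \frac{3 \cdot 9}{N} = \frac{27}{N}$)
$S{\left(g \right)} = - 444 g$
$\frac{1}{\left(\left(S{\left(434 \right)} + n{\left(70 \right)}\right) + 34417\right) + C{\left(952 \right)}} = \frac{1}{\left(\left(\left(-444\right) 434 + 70\right) + 34417\right) + \frac{27}{952}} = \frac{1}{\left(\left(-192696 + 70\right) + 34417\right) + 27 \cdot \frac{1}{952}} = \frac{1}{\left(-192626 + 34417\right) + \frac{27}{952}} = \frac{1}{-158209 + \frac{27}{952}} = \frac{1}{- \frac{150614941}{952}} = - \frac{952}{150614941}$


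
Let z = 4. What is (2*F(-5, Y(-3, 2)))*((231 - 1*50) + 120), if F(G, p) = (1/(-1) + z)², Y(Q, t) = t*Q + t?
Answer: 5418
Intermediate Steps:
Y(Q, t) = t + Q*t (Y(Q, t) = Q*t + t = t + Q*t)
F(G, p) = 9 (F(G, p) = (1/(-1) + 4)² = (-1 + 4)² = 3² = 9)
(2*F(-5, Y(-3, 2)))*((231 - 1*50) + 120) = (2*9)*((231 - 1*50) + 120) = 18*((231 - 50) + 120) = 18*(181 + 120) = 18*301 = 5418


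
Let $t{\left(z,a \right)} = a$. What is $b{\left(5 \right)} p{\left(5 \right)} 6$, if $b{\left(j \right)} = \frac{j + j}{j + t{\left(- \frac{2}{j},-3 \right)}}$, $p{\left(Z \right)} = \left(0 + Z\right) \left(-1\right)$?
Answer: $-150$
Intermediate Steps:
$p{\left(Z \right)} = - Z$ ($p{\left(Z \right)} = Z \left(-1\right) = - Z$)
$b{\left(j \right)} = \frac{2 j}{-3 + j}$ ($b{\left(j \right)} = \frac{j + j}{j - 3} = \frac{2 j}{-3 + j}$)
$b{\left(5 \right)} p{\left(5 \right)} 6 = 2 \cdot 5 \frac{1}{-3 + 5} \left(\left(-1\right) 5\right) 6 = 2 \cdot 5 \cdot \frac{1}{2} \left(-5\right) 6 = 5 \left(-5\right) 6 = \left(-25\right) 6 = -150$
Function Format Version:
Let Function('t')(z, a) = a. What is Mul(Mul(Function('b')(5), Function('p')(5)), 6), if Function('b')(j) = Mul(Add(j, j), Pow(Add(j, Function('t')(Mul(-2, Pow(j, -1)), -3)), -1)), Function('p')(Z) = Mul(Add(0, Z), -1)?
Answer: -150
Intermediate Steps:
Function('p')(Z) = Mul(-1, Z) (Function('p')(Z) = Mul(Z, -1) = Mul(-1, Z))
Function('b')(j) = Mul(2, j, Pow(Add(-3, j), -1)) (Function('b')(j) = Mul(Add(j, j), Pow(Add(j, -3), -1)) = Mul(Mul(2, j), Pow(Add(-3, j), -1)) = Mul(2, j, Pow(Add(-3, j), -1)))
Mul(Mul(Function('b')(5), Function('p')(5)), 6) = Mul(Mul(Mul(2, 5, Pow(Add(-3, 5), -1)), Mul(-1, 5)), 6) = Mul(Mul(Mul(2, 5, Pow(2, -1)), -5), 6) = Mul(Mul(Mul(2, 5, Rational(1, 2)), -5), 6) = Mul(Mul(5, -5), 6) = Mul(-25, 6) = -150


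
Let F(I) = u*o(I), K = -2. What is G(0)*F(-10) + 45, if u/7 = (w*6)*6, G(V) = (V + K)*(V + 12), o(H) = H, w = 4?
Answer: 241965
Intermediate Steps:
G(V) = (-2 + V)*(12 + V) (G(V) = (V - 2)*(V + 12) = (-2 + V)*(12 + V))
u = 1008 (u = 7*((4*6)*6) = 7*(24*6) = 7*144 = 1008)
F(I) = 1008*I
G(0)*F(-10) + 45 = (-24 + 0**2 + 10*0)*(1008*(-10)) + 45 = (-24 + 0 + 0)*(-10080) + 45 = -24*(-10080) + 45 = 241920 + 45 = 241965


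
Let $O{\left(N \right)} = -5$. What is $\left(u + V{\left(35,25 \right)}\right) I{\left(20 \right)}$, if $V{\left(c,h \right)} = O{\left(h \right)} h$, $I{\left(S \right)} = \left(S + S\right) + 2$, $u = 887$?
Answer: $32004$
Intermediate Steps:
$I{\left(S \right)} = 2 + 2 S$ ($I{\left(S \right)} = 2 S + 2 = 2 + 2 S$)
$V{\left(c,h \right)} = - 5 h$
$\left(u + V{\left(35,25 \right)}\right) I{\left(20 \right)} = \left(887 - 125\right) \left(2 + 2 \cdot 20\right) = \left(887 - 125\right) \left(2 + 40\right) = 762 \cdot 42 = 32004$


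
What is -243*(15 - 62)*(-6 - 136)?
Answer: -1621782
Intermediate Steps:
-243*(15 - 62)*(-6 - 136) = -(-11421)*(-142) = -243*6674 = -1621782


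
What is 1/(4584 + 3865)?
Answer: 1/8449 ≈ 0.00011836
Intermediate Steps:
1/(4584 + 3865) = 1/8449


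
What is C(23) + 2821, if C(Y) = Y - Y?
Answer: 2821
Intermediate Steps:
C(Y) = 0
C(23) + 2821 = 0 + 2821 = 2821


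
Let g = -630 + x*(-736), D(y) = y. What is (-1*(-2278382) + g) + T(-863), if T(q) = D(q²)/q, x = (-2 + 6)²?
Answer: 2265113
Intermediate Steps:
x = 16 (x = 4² = 16)
T(q) = q (T(q) = q²/q = q)
g = -12406 (g = -630 + 16*(-736) = -630 - 11776 = -12406)
(-1*(-2278382) + g) + T(-863) = (-1*(-2278382) - 12406) - 863 = (2278382 - 12406) - 863 = 2265976 - 863 = 2265113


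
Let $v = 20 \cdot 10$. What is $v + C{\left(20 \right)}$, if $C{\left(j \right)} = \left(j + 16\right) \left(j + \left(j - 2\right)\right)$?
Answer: $1568$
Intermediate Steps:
$v = 200$
$C{\left(j \right)} = \left(-2 + 2 j\right) \left(16 + j\right)$ ($C{\left(j \right)} = \left(16 + j\right) \left(j + \left(-2 + j\right)\right) = \left(16 + j\right) \left(-2 + 2 j\right) = \left(-2 + 2 j\right) \left(16 + j\right)$)
$v + C{\left(20 \right)} = 200 + \left(-32 + 2 \cdot 20^{2} + 30 \cdot 20\right) = 200 + \left(-32 + 2 \cdot 400 + 600\right) = 200 + \left(-32 + 800 + 600\right) = 200 + 1368 = 1568$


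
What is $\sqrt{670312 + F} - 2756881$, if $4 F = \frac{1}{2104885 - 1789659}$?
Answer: $-2756881 + \frac{\sqrt{266428725837978074}}{630452} \approx -2.7561 \cdot 10^{6}$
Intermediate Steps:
$F = \frac{1}{1260904}$ ($F = \frac{1}{4 \left(2104885 - 1789659\right)} = \frac{1}{4 \cdot 315226} = \frac{1}{4} \cdot \frac{1}{315226} = \frac{1}{1260904} \approx 7.9308 \cdot 10^{-7}$)
$\sqrt{670312 + F} - 2756881 = \sqrt{670312 + \frac{1}{1260904}} - 2756881 = \sqrt{\frac{845199082049}{1260904}} - 2756881 = \frac{\sqrt{266428725837978074}}{630452} - 2756881 = -2756881 + \frac{\sqrt{266428725837978074}}{630452}$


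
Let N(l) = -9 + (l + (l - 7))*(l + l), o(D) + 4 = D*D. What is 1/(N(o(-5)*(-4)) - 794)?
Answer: 1/28597 ≈ 3.4969e-5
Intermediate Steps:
o(D) = -4 + D² (o(D) = -4 + D*D = -4 + D²)
N(l) = -9 + 2*l*(-7 + 2*l) (N(l) = -9 + (l + (-7 + l))*(2*l) = -9 + (-7 + 2*l)*(2*l) = -9 + 2*l*(-7 + 2*l))
1/(N(o(-5)*(-4)) - 794) = 1/((-9 - 14*(-4 + (-5)²)*(-4) + 4*((-4 + (-5)²)*(-4))²) - 794) = 1/((-9 - 14*(-4 + 25)*(-4) + 4*((-4 + 25)*(-4))²) - 794) = 1/((-9 - 294*(-4) + 4*(21*(-4))²) - 794) = 1/((-9 - 14*(-84) + 4*(-84)²) - 794) = 1/((-9 + 1176 + 4*7056) - 794) = 1/((-9 + 1176 + 28224) - 794) = 1/(29391 - 794) = 1/28597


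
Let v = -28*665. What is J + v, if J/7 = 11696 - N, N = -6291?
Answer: 107289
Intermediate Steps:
v = -18620
J = 125909 (J = 7*(11696 - 1*(-6291)) = 7*(11696 + 6291) = 7*17987 = 125909)
J + v = 125909 - 18620 = 107289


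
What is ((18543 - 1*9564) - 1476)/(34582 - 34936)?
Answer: -2501/118 ≈ -21.195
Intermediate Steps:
((18543 - 1*9564) - 1476)/(34582 - 34936) = ((18543 - 9564) - 1476)/(-354) = (8979 - 1476)*(-1/354) = 7503*(-1/354) = -2501/118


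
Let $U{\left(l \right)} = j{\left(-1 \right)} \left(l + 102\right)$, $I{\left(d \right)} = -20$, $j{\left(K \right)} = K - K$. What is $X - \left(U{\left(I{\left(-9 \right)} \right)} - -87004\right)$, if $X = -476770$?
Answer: $-563774$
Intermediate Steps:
$j{\left(K \right)} = 0$
$U{\left(l \right)} = 0$ ($U{\left(l \right)} = 0 \left(l + 102\right) = 0 \left(102 + l\right) = 0$)
$X - \left(U{\left(I{\left(-9 \right)} \right)} - -87004\right) = -476770 - \left(0 - -87004\right) = -476770 - \left(0 + 87004\right) = -476770 - 87004 = -563774$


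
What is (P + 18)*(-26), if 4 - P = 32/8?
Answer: -468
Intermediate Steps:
P = 0 (P = 4 - 32/8 = 4 - 1*4 = 4 - 4 = 0)
(P + 18)*(-26) = (0 + 18)*(-26) = 18*(-26) = -468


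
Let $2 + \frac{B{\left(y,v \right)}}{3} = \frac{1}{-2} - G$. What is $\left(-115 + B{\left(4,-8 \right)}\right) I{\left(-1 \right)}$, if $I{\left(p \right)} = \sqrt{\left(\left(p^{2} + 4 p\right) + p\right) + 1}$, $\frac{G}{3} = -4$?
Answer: $- \frac{173 i \sqrt{3}}{2} \approx - 149.82 i$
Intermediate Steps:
$G = -12$ ($G = 3 \left(-4\right) = -12$)
$I{\left(p \right)} = \sqrt{1 + p^{2} + 5 p}$ ($I{\left(p \right)} = \sqrt{\left(p^{2} + 5 p\right) + 1} = \sqrt{1 + p^{2} + 5 p}$)
$B{\left(y,v \right)} = \frac{57}{2}$ ($B{\left(y,v \right)} = -6 + 3 \left(\frac{1}{-2} - -12\right) = -6 + 3 \left(- \frac{1}{2} + 12\right) = -6 + 3 \cdot \frac{23}{2} = -6 + \frac{69}{2} = \frac{57}{2}$)
$\left(-115 + B{\left(4,-8 \right)}\right) I{\left(-1 \right)} = \left(-115 + \frac{57}{2}\right) \sqrt{1 + \left(-1\right)^{2} + 5 \left(-1\right)} = - \frac{173 \sqrt{1 + 1 - 5}}{2} = - \frac{173 \sqrt{-3}}{2} = - \frac{173 i \sqrt{3}}{2}$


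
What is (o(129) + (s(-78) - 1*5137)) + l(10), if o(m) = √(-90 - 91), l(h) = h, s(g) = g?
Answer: -5205 + I*√181 ≈ -5205.0 + 13.454*I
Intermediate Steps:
o(m) = I*√181 (o(m) = √(-181) = I*√181)
(o(129) + (s(-78) - 1*5137)) + l(10) = (I*√181 + (-78 - 1*5137)) + 10 = (I*√181 + (-78 - 5137)) + 10 = (I*√181 - 5215) + 10 = (-5215 + I*√181) + 10 = -5205 + I*√181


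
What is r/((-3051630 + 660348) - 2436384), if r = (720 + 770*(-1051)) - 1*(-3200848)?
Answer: -1196149/2413833 ≈ -0.49554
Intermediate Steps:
r = 2392298 (r = (720 - 809270) + 3200848 = -808550 + 3200848 = 2392298)
r/((-3051630 + 660348) - 2436384) = 2392298/((-3051630 + 660348) - 2436384) = 2392298/(-2391282 - 2436384) = 2392298/(-4827666) = 2392298*(-1/4827666) = -1196149/2413833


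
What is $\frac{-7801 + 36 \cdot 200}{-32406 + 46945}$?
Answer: $- \frac{601}{14539} \approx -0.041337$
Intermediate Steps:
$\frac{-7801 + 36 \cdot 200}{-32406 + 46945} = \frac{-7801 + 7200}{14539} = \left(-601\right) \frac{1}{14539} = - \frac{601}{14539}$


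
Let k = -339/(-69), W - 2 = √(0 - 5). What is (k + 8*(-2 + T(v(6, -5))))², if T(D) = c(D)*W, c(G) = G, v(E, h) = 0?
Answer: 65025/529 ≈ 122.92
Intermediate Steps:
W = 2 + I*√5 (W = 2 + √(0 - 5) = 2 + √(-5) = 2 + I*√5 ≈ 2.0 + 2.2361*I)
T(D) = D*(2 + I*√5)
k = 113/23 (k = -339*(-1/69) = 113/23 ≈ 4.9130)
(k + 8*(-2 + T(v(6, -5))))² = (113/23 + 8*(-2 + 0*(2 + I*√5)))² = (113/23 + 8*(-2 + 0))² = (113/23 + 8*(-2))² = (113/23 - 16)² = (-255/23)² = 65025/529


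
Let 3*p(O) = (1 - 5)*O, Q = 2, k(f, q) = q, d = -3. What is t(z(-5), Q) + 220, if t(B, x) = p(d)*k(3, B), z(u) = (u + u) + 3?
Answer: 192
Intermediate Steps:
p(O) = -4*O/3 (p(O) = ((1 - 5)*O)/3 = (-4*O)/3 = -4*O/3)
z(u) = 3 + 2*u (z(u) = 2*u + 3 = 3 + 2*u)
t(B, x) = 4*B (t(B, x) = (-4/3*(-3))*B = 4*B)
t(z(-5), Q) + 220 = 4*(3 + 2*(-5)) + 220 = 4*(3 - 10) + 220 = 4*(-7) + 220 = -28 + 220 = 192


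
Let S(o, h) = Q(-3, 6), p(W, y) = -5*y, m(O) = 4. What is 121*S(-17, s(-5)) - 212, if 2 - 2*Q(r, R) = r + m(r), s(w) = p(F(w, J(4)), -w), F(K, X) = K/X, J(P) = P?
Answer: -303/2 ≈ -151.50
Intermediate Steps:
s(w) = 5*w (s(w) = -(-5)*w = 5*w)
Q(r, R) = -1 - r/2 (Q(r, R) = 1 - (r + 4)/2 = 1 - (4 + r)/2 = 1 + (-2 - r/2) = -1 - r/2)
S(o, h) = ½ (S(o, h) = -1 - ½*(-3) = -1 + 3/2 = ½)
121*S(-17, s(-5)) - 212 = 121*(½) - 212 = 121/2 - 212 = -303/2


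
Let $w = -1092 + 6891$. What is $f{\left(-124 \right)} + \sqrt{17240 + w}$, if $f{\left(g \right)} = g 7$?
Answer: $-868 + \sqrt{23039} \approx -716.21$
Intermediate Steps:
$w = 5799$
$f{\left(g \right)} = 7 g$
$f{\left(-124 \right)} + \sqrt{17240 + w} = 7 \left(-124\right) + \sqrt{17240 + 5799} = -868 + \sqrt{23039}$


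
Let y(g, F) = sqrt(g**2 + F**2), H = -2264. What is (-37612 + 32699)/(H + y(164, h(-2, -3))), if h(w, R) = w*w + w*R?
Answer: 2780758/1274675 + 4913*sqrt(6749)/2549350 ≈ 2.3399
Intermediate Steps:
h(w, R) = w**2 + R*w
y(g, F) = sqrt(F**2 + g**2)
(-37612 + 32699)/(H + y(164, h(-2, -3))) = (-37612 + 32699)/(-2264 + sqrt((-2*(-3 - 2))**2 + 164**2)) = -4913/(-2264 + sqrt((-2*(-5))**2 + 26896)) = -4913/(-2264 + sqrt(10**2 + 26896)) = -4913/(-2264 + sqrt(100 + 26896)) = -4913/(-2264 + sqrt(26996)) = -4913/(-2264 + 2*sqrt(6749))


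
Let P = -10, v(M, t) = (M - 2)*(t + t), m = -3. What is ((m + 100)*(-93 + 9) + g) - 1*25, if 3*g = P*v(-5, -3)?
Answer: -8313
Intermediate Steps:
v(M, t) = 2*t*(-2 + M) (v(M, t) = (-2 + M)*(2*t) = 2*t*(-2 + M))
g = -140 (g = (-20*(-3)*(-2 - 5))/3 = (-20*(-3)*(-7))/3 = (-10*42)/3 = (⅓)*(-420) = -140)
((m + 100)*(-93 + 9) + g) - 1*25 = ((-3 + 100)*(-93 + 9) - 140) - 1*25 = (97*(-84) - 140) - 25 = (-8148 - 140) - 25 = -8288 - 25 = -8313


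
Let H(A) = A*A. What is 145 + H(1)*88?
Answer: 233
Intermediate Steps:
H(A) = A²
145 + H(1)*88 = 145 + 1²*88 = 145 + 1*88 = 145 + 88 = 233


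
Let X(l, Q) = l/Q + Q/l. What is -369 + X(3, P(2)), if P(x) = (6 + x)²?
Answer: -66743/192 ≈ -347.62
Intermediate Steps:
X(l, Q) = Q/l + l/Q
-369 + X(3, P(2)) = -369 + ((6 + 2)²/3 + 3/((6 + 2)²)) = -369 + (8²*(⅓) + 3/(8²)) = -369 + (64*(⅓) + 3/64) = -369 + (64/3 + 3*(1/64)) = -369 + (64/3 + 3/64) = -369 + 4105/192 = -66743/192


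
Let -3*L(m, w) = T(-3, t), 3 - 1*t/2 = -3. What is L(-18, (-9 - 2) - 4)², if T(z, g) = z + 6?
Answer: 1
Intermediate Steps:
t = 12 (t = 6 - 2*(-3) = 6 + 6 = 12)
T(z, g) = 6 + z
L(m, w) = -1 (L(m, w) = -(6 - 3)/3 = -⅓*3 = -1)
L(-18, (-9 - 2) - 4)² = (-1)² = 1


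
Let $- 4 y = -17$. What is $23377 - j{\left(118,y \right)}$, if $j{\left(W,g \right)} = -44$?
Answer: $23421$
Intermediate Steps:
$y = \frac{17}{4}$ ($y = \left(- \frac{1}{4}\right) \left(-17\right) = \frac{17}{4} \approx 4.25$)
$23377 - j{\left(118,y \right)} = 23377 - -44 = 23377 + 44 = 23421$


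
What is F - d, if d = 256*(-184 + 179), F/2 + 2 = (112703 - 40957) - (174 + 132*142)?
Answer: 106932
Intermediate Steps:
F = 105652 (F = -4 + 2*((112703 - 40957) - (174 + 132*142)) = -4 + 2*(71746 - (174 + 18744)) = -4 + 2*(71746 - 1*18918) = -4 + 2*(71746 - 18918) = -4 + 2*52828 = -4 + 105656 = 105652)
d = -1280 (d = 256*(-5) = -1280)
F - d = 105652 - 1*(-1280) = 105652 + 1280 = 106932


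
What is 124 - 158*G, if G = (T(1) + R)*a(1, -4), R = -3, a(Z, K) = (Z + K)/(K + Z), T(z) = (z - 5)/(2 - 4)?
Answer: 282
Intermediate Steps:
T(z) = 5/2 - z/2 (T(z) = (-5 + z)/(-2) = (-5 + z)*(-½) = 5/2 - z/2)
a(Z, K) = 1 (a(Z, K) = (K + Z)/(K + Z) = 1)
G = -1 (G = ((5/2 - ½*1) - 3)*1 = ((5/2 - ½) - 3)*1 = (2 - 3)*1 = -1*1 = -1)
124 - 158*G = 124 - 158*(-1) = 124 + 158 = 282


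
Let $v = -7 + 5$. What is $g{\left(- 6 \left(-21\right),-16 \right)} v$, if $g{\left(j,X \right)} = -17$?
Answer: $34$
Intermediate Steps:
$v = -2$
$g{\left(- 6 \left(-21\right),-16 \right)} v = \left(-17\right) \left(-2\right) = 34$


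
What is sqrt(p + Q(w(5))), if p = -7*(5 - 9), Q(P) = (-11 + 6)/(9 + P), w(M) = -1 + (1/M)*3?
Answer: 3*sqrt(5633)/43 ≈ 5.2363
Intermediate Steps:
w(M) = -1 + 3/M
Q(P) = -5/(9 + P)
p = 28 (p = -7*(-4) = 28)
sqrt(p + Q(w(5))) = sqrt(28 - 5/(9 + (3 - 1*5)/5)) = sqrt(28 - 5/(9 + (3 - 5)/5)) = sqrt(28 - 5/(9 + (1/5)*(-2))) = sqrt(28 - 5/(9 - 2/5)) = sqrt(28 - 5/43/5) = sqrt(28 - 5*5/43) = sqrt(28 - 25/43) = sqrt(1179/43) = 3*sqrt(5633)/43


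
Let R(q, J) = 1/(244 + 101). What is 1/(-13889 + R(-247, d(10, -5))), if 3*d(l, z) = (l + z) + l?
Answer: -345/4791704 ≈ -7.1999e-5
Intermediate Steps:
d(l, z) = z/3 + 2*l/3 (d(l, z) = ((l + z) + l)/3 = (z + 2*l)/3 = z/3 + 2*l/3)
R(q, J) = 1/345
1/(-13889 + R(-247, d(10, -5))) = 1/(-13889 + 1/345) = 1/(-4791704/345) = -345/4791704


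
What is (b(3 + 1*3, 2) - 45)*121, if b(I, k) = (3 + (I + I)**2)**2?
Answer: 2609244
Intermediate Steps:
b(I, k) = (3 + 4*I**2)**2 (b(I, k) = (3 + (2*I)**2)**2 = (3 + 4*I**2)**2)
(b(3 + 1*3, 2) - 45)*121 = ((3 + 4*(3 + 1*3)**2)**2 - 45)*121 = ((3 + 4*(3 + 3)**2)**2 - 45)*121 = ((3 + 4*6**2)**2 - 45)*121 = ((3 + 4*36)**2 - 45)*121 = ((3 + 144)**2 - 45)*121 = (147**2 - 45)*121 = (21609 - 45)*121 = 21564*121 = 2609244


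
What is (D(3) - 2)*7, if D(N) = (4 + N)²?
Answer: 329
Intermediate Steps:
(D(3) - 2)*7 = ((4 + 3)² - 2)*7 = (7² - 2)*7 = (49 - 2)*7 = 47*7 = 329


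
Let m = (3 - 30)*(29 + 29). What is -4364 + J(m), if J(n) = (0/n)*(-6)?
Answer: -4364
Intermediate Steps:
m = -1566 (m = -27*58 = -1566)
J(n) = 0 (J(n) = 0*(-6) = 0)
-4364 + J(m) = -4364 + 0 = -4364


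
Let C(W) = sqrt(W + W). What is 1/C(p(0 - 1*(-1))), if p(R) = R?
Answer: sqrt(2)/2 ≈ 0.70711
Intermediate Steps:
C(W) = sqrt(2)*sqrt(W) (C(W) = sqrt(2*W) = sqrt(2)*sqrt(W))
1/C(p(0 - 1*(-1))) = 1/(sqrt(2)*sqrt(0 - 1*(-1))) = 1/(sqrt(2)*sqrt(0 + 1)) = 1/(sqrt(2)*sqrt(1)) = 1/(sqrt(2)*1) = 1/(sqrt(2)) = sqrt(2)/2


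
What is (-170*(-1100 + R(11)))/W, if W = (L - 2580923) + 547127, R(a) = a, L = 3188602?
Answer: 92565/577403 ≈ 0.16031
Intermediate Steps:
W = 1154806 (W = (3188602 - 2580923) + 547127 = 607679 + 547127 = 1154806)
(-170*(-1100 + R(11)))/W = -170*(-1100 + 11)/1154806 = -170*(-1089)*(1/1154806) = 185130*(1/1154806) = 92565/577403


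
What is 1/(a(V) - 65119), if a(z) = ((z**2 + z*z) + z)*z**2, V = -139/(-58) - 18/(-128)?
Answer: -5933103054848/385769119059609839 ≈ -1.5380e-5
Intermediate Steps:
V = 4709/1856 (V = -139*(-1/58) - 18*(-1/128) = 139/58 + 9/64 = 4709/1856 ≈ 2.5372)
a(z) = z**2*(z + 2*z**2) (a(z) = ((z**2 + z**2) + z)*z**2 = (2*z**2 + z)*z**2 = (z + 2*z**2)*z**2 = z**2*(z + 2*z**2))
1/(a(V) - 65119) = 1/((4709/1856)**3*(1 + 2*(4709/1856)) - 65119) = 1/(104420572829*(1 + 4709/928)/6393430016 - 65119) = 1/((104420572829/6393430016)*(5637/928) - 65119) = 1/(588618769037073/5933103054848 - 65119) = 1/(-385769119059609839/5933103054848) = -5933103054848/385769119059609839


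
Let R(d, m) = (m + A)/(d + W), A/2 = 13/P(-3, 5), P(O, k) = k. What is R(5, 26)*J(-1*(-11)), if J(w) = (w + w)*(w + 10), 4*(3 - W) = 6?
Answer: 11088/5 ≈ 2217.6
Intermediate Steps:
W = 3/2 (W = 3 - ¼*6 = 3 - 3/2 = 3/2 ≈ 1.5000)
J(w) = 2*w*(10 + w) (J(w) = (2*w)*(10 + w) = 2*w*(10 + w))
A = 26/5 (A = 2*(13/5) = 26/5 ≈ 5.2000)
R(d, m) = (26/5 + m)/(3/2 + d) (R(d, m) = (m + 26/5)/(d + 3/2) = (26/5 + m)/(3/2 + d))
R(5, 26)*J(-1*(-11)) = (2*(26 + 5*26)/(5*(3 + 2*5)))*(2*(-1*(-11))*(10 - 1*(-11))) = (2*(26 + 130)/(5*(3 + 10)))*(2*11*(10 + 11)) = ((⅖)*156/13)*(2*11*21) = ((⅖)*(1/13)*156)*462 = (24/5)*462 = 11088/5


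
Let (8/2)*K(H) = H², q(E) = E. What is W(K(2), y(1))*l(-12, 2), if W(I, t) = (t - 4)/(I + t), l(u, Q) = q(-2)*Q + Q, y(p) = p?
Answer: 3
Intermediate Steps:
K(H) = H²/4
l(u, Q) = -Q (l(u, Q) = -2*Q + Q = -Q)
W(I, t) = (-4 + t)/(I + t)
W(K(2), y(1))*l(-12, 2) = ((-4 + 1)/((¼)*2² + 1))*(-1*2) = (-3/((¼)*4 + 1))*(-2) = (-3/(1 + 1))*(-2) = (-3/2)*(-2) = ((½)*(-3))*(-2) = -3/2*(-2) = 3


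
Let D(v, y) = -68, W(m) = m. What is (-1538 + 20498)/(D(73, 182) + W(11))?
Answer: -6320/19 ≈ -332.63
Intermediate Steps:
(-1538 + 20498)/(D(73, 182) + W(11)) = (-1538 + 20498)/(-68 + 11) = 18960/(-57) = 18960*(-1/57) = -6320/19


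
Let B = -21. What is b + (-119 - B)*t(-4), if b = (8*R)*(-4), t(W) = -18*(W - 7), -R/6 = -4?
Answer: -20172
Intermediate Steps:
R = 24 (R = -6*(-4) = 24)
t(W) = 126 - 18*W (t(W) = -18*(-7 + W) = 126 - 18*W)
b = -768 (b = (8*24)*(-4) = 192*(-4) = -768)
b + (-119 - B)*t(-4) = -768 + (-119 - 1*(-21))*(126 - 18*(-4)) = -768 + (-119 + 21)*(126 + 72) = -768 - 98*198 = -768 - 19404 = -20172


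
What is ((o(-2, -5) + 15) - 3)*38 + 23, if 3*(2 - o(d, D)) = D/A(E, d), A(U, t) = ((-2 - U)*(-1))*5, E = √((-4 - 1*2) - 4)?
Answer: 11693/21 - 19*I*√10/21 ≈ 556.81 - 2.8611*I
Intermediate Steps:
E = I*√10 (E = √((-4 - 2) - 4) = √(-6 - 4) = √(-10) = I*√10 ≈ 3.1623*I)
A(U, t) = 10 + 5*U (A(U, t) = (2 + U)*5 = 10 + 5*U)
o(d, D) = 2 - D/(3*(10 + 5*I*√10)) (o(d, D) = 2 - D/(3*(10 + 5*(I*√10))) = 2 - D/(3*(10 + 5*I*√10)))
((o(-2, -5) + 15) - 3)*38 + 23 = (((2 - 1/105*(-5) + (1/210)*I*(-5)*√10) + 15) - 3)*38 + 23 = (((2 + 1/21 - I*√10/42) + 15) - 3)*38 + 23 = (((43/21 - I*√10/42) + 15) - 3)*38 + 23 = ((358/21 - I*√10/42) - 3)*38 + 23 = (295/21 - I*√10/42)*38 + 23 = (11210/21 - 19*I*√10/21) + 23 = 11693/21 - 19*I*√10/21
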